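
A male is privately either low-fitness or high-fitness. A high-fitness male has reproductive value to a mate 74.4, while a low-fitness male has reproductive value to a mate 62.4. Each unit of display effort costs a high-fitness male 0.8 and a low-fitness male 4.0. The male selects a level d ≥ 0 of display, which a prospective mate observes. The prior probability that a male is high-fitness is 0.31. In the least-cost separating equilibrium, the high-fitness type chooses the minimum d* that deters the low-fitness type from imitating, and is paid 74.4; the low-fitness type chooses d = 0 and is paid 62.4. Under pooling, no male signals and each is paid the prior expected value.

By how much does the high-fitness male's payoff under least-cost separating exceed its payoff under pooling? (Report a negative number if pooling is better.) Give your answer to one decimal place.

5.9

Least-cost separating signal: d* solves 62.4 = 74.4 − 4.0·d*, so d* = (74.4 − 62.4)/4.0 = 3.
High-fitness type's separating payoff: 74.4 − 0.8 × d* = 74.4 − 0.8 × (74.4 − 62.4)/4.0 = 74.4 − 9.6/4.0 = 72.
Pooling payoff: 0.31 × 74.4 + 0.69 × 62.4 = 66.12.
Difference: 72 − 66.12 = 5.88, i.e. 5.9 to one decimal place.
The high-fitness type prefers to separate.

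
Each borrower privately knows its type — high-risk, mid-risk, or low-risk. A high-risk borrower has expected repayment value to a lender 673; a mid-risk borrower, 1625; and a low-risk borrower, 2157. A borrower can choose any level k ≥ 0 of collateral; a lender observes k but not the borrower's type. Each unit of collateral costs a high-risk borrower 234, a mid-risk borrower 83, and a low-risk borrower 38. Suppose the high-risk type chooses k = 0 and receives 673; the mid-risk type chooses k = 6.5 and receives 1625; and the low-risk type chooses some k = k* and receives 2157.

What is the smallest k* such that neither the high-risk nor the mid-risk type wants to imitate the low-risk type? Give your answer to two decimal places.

12.91

Mid-risk type (on-path payoff 1625 − 83×6.5 = 1085.5) won't mimic when 1085.5 ≥ 2157 − 83·k*, i.e. k* ≥ 12.91.
High-risk type (on-path payoff 673) won't mimic when 673 ≥ 2157 − 234·k*, i.e. k* ≥ 6.34.
Both must hold, so k* = max(6.34, 12.91) = 12.91. The mid-risk type's constraint binds.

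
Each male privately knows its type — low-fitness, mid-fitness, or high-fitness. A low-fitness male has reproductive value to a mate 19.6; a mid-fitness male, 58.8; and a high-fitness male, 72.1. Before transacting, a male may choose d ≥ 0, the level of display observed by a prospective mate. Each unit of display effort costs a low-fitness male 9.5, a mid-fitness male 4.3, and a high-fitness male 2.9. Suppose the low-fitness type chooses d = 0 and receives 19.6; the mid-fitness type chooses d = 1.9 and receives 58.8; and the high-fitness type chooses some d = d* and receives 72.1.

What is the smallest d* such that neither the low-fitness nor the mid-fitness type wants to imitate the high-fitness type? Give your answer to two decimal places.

5.53

Mid-fitness type (on-path payoff 58.8 − 4.3×1.9 = 50.63) won't mimic when 50.63 ≥ 72.1 − 4.3·d*, i.e. d* ≥ 4.99.
Low-fitness type (on-path payoff 19.6) won't mimic when 19.6 ≥ 72.1 − 9.5·d*, i.e. d* ≥ 5.53.
Both must hold, so d* = max(5.53, 4.99) = 5.53. The low-fitness type's constraint binds.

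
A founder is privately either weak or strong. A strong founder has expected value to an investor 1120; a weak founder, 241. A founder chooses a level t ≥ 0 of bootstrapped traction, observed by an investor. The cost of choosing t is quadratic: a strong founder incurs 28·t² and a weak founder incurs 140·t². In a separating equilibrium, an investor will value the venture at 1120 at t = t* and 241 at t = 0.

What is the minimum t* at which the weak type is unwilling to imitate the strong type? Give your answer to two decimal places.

2.51

The weak type at t = 0 receives 241; imitating at t* yields 1120 − 140·t*².
Indifference: 241 = 1120 − 140·t*², so t*² = (1120 − 241) / 140 ≈ 6.2786.
t* = √6.2786 ≈ 2.51.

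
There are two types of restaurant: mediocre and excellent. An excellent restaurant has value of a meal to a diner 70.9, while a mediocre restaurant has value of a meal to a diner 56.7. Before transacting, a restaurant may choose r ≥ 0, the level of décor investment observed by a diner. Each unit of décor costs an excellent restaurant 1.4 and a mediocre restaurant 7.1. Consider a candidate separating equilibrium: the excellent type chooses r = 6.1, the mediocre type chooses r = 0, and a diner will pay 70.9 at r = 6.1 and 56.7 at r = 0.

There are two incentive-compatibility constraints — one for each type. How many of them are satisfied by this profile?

Excellent type: signal → 70.9 − 1.4 × 6.1 = 62.36; deviate to 0 → 56.7. IC holds (62.36 ≥ 56.7).
Mediocre type: stay at 0 → 56.7; mimic → 70.9 − 7.1 × 6.1 = 27.59. IC holds (56.7 ≥ 27.59).
2 of 2 constraints hold, so this is a separating equilibrium.

2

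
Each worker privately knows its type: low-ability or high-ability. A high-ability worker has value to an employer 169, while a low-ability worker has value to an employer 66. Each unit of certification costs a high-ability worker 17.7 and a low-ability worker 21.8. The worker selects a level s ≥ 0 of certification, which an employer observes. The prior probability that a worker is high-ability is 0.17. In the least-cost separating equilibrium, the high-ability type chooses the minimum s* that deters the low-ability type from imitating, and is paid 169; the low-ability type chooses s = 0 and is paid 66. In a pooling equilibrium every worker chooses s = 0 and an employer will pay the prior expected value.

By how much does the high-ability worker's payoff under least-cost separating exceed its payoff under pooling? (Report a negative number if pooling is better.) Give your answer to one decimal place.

1.9

Least-cost separating signal: s* solves 66 = 169 − 21.8·s*, so s* = (169 − 66)/21.8 ≈ 4.7248.
High-ability type's separating payoff: 169 − 17.7 × s* = 169 − 17.7 × (169 − 66)/21.8 = 169 − 1823.1/21.8 ≈ 85.372.
Pooling payoff: 0.17 × 169 + 0.83 × 66 = 83.51.
Difference: 85.372 − 83.51 = 1.862, i.e. 1.9 to one decimal place.
The high-ability type prefers to separate.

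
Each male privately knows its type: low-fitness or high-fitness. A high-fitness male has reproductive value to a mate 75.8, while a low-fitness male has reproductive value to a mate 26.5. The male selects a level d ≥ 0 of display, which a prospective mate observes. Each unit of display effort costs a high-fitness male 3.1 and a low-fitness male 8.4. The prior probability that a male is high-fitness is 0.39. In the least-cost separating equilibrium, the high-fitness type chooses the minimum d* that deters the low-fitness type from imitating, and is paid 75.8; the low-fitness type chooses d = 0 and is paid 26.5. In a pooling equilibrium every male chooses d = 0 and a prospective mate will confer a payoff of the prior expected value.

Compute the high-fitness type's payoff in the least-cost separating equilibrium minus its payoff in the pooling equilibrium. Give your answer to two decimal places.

Least-cost separating signal: d* solves 26.5 = 75.8 − 8.4·d*, so d* = (75.8 − 26.5)/8.4 ≈ 5.8690.
High-fitness type's separating payoff: 75.8 − 3.1 × d* = 75.8 − 3.1 × (75.8 − 26.5)/8.4 = 75.8 − 152.83/8.4 ≈ 57.6060.
Pooling payoff: 0.39 × 75.8 + 0.61 × 26.5 = 45.727.
Difference: 57.6060 − 45.727 = 11.879, i.e. 11.88 to two decimal places.
The high-fitness type prefers to separate.

11.88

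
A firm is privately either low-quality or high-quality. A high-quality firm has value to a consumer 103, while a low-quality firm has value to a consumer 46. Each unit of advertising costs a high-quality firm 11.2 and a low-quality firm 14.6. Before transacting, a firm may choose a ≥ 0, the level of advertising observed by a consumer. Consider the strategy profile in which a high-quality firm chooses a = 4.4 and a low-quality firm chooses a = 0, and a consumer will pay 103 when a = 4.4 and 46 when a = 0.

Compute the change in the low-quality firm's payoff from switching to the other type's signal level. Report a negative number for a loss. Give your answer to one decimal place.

-7.2

Playing a = 0 the low-quality firm receives 46.
Deviating to a = 4.4 brings payment 103 at cost 14.6 × 4.4 = 64.24, netting 38.76.
Gain from deviating: 38.76 − 46 = -7.24, i.e. -7.2 to one decimal place.
The gain is negative, so the low-quality type's incentive-compatibility constraint is satisfied.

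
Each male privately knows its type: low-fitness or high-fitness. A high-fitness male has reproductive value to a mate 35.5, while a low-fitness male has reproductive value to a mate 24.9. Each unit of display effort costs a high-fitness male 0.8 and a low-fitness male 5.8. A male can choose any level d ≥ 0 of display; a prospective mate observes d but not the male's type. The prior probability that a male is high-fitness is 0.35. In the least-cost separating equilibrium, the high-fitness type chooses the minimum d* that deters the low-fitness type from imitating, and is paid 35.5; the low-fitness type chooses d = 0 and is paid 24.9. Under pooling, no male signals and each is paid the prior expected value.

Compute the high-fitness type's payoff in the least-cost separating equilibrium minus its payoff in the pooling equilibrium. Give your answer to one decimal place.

5.4

Least-cost separating signal: d* solves 24.9 = 35.5 − 5.8·d*, so d* = (35.5 − 24.9)/5.8 ≈ 1.8276.
High-fitness type's separating payoff: 35.5 − 0.8 × d* = 35.5 − 0.8 × (35.5 − 24.9)/5.8 = 35.5 − 8.48/5.8 ≈ 34.038.
Pooling payoff: 0.35 × 35.5 + 0.65 × 24.9 = 28.61.
Difference: 34.038 − 28.61 = 5.428, i.e. 5.4 to one decimal place.
The high-fitness type prefers to separate.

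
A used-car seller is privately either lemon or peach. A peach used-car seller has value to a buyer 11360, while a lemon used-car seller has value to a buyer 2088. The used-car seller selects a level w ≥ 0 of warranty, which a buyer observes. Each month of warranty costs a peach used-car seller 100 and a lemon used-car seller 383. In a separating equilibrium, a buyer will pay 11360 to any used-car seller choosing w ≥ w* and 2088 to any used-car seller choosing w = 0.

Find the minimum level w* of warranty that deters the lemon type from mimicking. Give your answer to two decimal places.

24.21

A lemon used-car seller choosing w = 0 receives 2088.
Imitating at w* instead would pay 11360 at cost 383·w*, netting 11360 − 383·w*.
Indifference: 2088 = 11360 − 383·w*, so w* = (11360 − 2088) / 383 ≈ 24.21.
This is the lemon type's binding incentive-compatibility constraint; any w ≥ 24.21 sustains separation on that side.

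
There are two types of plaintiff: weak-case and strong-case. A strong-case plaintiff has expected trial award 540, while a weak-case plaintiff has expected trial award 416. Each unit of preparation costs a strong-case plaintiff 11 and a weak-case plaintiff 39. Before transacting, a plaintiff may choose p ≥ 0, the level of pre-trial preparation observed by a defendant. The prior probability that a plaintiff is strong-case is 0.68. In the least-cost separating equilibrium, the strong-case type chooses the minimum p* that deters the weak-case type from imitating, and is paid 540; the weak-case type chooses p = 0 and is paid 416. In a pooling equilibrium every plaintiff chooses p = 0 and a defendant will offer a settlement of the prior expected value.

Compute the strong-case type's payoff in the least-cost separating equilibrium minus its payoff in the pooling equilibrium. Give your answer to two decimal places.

Least-cost separating signal: p* solves 416 = 540 − 39·p*, so p* = (540 − 416)/39 ≈ 3.1795.
Strong-case type's separating payoff: 540 − 11 × p* = 540 − 11 × (540 − 416)/39 = 540 − 1364/39 ≈ 505.0256.
Pooling payoff: 0.68 × 540 + 0.32 × 416 = 500.32.
Difference: 505.0256 − 500.32 = 4.7056, i.e. 4.71 to two decimal places.
The strong-case type prefers to separate.

4.71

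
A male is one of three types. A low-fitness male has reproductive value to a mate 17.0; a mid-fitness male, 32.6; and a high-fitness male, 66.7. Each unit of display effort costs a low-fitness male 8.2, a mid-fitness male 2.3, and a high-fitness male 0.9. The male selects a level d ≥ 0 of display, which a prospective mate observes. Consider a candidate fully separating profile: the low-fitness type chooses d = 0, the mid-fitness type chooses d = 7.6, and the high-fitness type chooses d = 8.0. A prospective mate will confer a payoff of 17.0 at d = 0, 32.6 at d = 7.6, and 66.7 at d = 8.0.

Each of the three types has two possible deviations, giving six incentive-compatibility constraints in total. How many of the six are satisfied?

4

Low-fitness (own payoff 17.0): to d=7.6 gives 32.6 − 8.2×7.6 = -29.72 → no gain ✓; to d=8.0 gives 66.7 − 8.2×8.0 = 1.1 → no gain ✓.
High-fitness (own payoff 66.7 − 0.9×8.0 = 59.5): to d=0 gives 17.0 → no gain ✓; to d=7.6 gives 32.6 − 0.9×7.6 = 25.76 → no gain ✓.
Mid-fitness (own payoff 32.6 − 2.3×7.6 = 15.12): to d=0 gives 17.0 → profitable ✗; to d=8.0 gives 66.7 − 2.3×8.0 = 48.3 → profitable ✗.
4 of the 6 constraints hold; not an equilibrium.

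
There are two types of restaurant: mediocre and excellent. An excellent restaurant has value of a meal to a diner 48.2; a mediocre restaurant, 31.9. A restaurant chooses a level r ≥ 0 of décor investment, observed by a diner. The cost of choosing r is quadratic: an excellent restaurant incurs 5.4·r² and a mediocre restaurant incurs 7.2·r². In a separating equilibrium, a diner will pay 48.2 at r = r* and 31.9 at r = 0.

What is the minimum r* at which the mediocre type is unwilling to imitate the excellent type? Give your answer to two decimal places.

1.50

The mediocre type at r = 0 receives 31.9; imitating at r* yields 48.2 − 7.2·r*².
Indifference: 31.9 = 48.2 − 7.2·r*², so r*² = (48.2 − 31.9) / 7.2 ≈ 2.2639.
r* = √2.2639 ≈ 1.50.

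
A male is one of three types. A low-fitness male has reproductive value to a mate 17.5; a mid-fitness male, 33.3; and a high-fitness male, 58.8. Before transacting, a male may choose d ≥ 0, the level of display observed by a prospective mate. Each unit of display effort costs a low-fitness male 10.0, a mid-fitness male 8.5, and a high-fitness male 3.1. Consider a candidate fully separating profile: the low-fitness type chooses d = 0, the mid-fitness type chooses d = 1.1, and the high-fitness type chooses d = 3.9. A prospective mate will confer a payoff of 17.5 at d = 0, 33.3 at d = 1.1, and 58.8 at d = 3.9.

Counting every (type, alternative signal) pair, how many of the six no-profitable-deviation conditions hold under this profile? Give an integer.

3

Low-fitness (own payoff 17.5): to d=1.1 gives 33.3 − 10.0×1.1 = 22.3 → profitable ✗; to d=3.9 gives 58.8 − 10.0×3.9 = 19.8 → profitable ✗.
Mid-fitness (own payoff 33.3 − 8.5×1.1 = 23.95): to d=0 gives 17.5 → no gain ✓; to d=3.9 gives 58.8 − 8.5×3.9 = 25.65 → profitable ✗.
High-fitness (own payoff 58.8 − 3.1×3.9 = 46.71): to d=0 gives 17.5 → no gain ✓; to d=1.1 gives 33.3 − 3.1×1.1 = 29.89 → no gain ✓.
3 of the 6 constraints hold; not an equilibrium.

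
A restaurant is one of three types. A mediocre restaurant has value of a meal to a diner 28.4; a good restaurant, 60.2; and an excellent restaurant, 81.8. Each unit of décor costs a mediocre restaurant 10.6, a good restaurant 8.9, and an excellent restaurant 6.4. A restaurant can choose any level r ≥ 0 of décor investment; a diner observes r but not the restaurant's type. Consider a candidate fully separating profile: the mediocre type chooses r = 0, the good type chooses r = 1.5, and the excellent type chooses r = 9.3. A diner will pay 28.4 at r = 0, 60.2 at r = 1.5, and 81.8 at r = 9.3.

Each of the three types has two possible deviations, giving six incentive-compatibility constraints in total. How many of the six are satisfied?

Mediocre (own payoff 28.4): to r=1.5 gives 60.2 − 10.6×1.5 = 44.3 → profitable ✗; to r=9.3 gives 81.8 − 10.6×9.3 = -16.78 → no gain ✓.
Excellent (own payoff 81.8 − 6.4×9.3 = 22.28): to r=0 gives 28.4 → profitable ✗; to r=1.5 gives 60.2 − 6.4×1.5 = 50.6 → profitable ✗.
Good (own payoff 60.2 − 8.9×1.5 = 46.85): to r=0 gives 28.4 → no gain ✓; to r=9.3 gives 81.8 − 8.9×9.3 = -0.97 → no gain ✓.
3 of the 6 constraints hold; not an equilibrium.

3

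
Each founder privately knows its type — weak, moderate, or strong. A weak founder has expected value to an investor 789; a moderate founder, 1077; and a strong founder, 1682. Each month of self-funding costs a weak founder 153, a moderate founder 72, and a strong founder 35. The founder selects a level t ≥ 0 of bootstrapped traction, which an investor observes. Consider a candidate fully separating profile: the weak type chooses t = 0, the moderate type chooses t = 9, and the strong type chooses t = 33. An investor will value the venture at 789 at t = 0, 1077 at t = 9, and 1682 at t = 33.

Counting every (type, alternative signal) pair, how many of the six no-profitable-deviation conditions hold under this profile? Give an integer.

Weak (own payoff 789): to t=9 gives 1077 − 153×9 = -300 → no gain ✓; to t=33 gives 1682 − 153×33 = -3367 → no gain ✓.
Moderate (own payoff 1077 − 72×9 = 429): to t=0 gives 789 → profitable ✗; to t=33 gives 1682 − 72×33 = -694 → no gain ✓.
Strong (own payoff 1682 − 35×33 = 527): to t=0 gives 789 → profitable ✗; to t=9 gives 1077 − 35×9 = 762 → profitable ✗.
3 of the 6 constraints hold; not an equilibrium.

3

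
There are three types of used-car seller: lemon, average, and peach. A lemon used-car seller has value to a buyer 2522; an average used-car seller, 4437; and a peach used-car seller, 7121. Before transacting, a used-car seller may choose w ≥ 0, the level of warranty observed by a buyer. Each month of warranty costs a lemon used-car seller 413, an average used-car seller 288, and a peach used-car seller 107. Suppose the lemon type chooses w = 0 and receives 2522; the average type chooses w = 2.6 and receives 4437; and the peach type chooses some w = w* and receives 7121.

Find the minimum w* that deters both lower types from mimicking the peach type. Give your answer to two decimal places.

Lemon type (on-path payoff 2522) won't mimic when 2522 ≥ 7121 − 413·w*, i.e. w* ≥ 11.14.
Average type (on-path payoff 4437 − 288×2.6 = 3688.2) won't mimic when 3688.2 ≥ 7121 − 288·w*, i.e. w* ≥ 11.92.
Both must hold, so w* = max(11.14, 11.92) = 11.92. The average type's constraint binds.

11.92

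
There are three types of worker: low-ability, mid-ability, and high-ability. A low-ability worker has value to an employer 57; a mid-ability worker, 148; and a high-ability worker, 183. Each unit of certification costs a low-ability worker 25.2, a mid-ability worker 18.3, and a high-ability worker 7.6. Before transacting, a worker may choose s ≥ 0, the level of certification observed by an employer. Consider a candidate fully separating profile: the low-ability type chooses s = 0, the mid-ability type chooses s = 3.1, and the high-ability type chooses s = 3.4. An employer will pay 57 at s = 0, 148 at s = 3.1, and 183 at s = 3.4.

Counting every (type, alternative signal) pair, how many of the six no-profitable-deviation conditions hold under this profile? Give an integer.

Mid-ability (own payoff 148 − 18.3×3.1 = 91.27): to s=0 gives 57 → no gain ✓; to s=3.4 gives 183 − 18.3×3.4 = 120.78 → profitable ✗.
Low-ability (own payoff 57): to s=3.1 gives 148 − 25.2×3.1 = 69.88 → profitable ✗; to s=3.4 gives 183 − 25.2×3.4 = 97.32 → profitable ✗.
High-ability (own payoff 183 − 7.6×3.4 = 157.16): to s=0 gives 57 → no gain ✓; to s=3.1 gives 148 − 7.6×3.1 = 124.44 → no gain ✓.
3 of the 6 constraints hold; not an equilibrium.

3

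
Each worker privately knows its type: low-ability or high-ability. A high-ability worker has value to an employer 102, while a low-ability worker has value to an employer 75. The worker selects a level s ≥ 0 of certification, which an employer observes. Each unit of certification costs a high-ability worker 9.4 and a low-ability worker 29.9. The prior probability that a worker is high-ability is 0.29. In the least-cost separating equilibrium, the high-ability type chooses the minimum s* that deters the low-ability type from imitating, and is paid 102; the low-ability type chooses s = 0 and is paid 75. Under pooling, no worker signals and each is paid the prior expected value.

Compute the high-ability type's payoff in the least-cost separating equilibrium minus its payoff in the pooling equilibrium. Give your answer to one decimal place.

Least-cost separating signal: s* solves 75 = 102 − 29.9·s*, so s* = (102 − 75)/29.9 ≈ 0.9030.
High-ability type's separating payoff: 102 − 9.4 × s* = 102 − 9.4 × (102 − 75)/29.9 = 102 − 253.8/29.9 ≈ 93.512.
Pooling payoff: 0.29 × 102 + 0.71 × 75 = 82.83.
Difference: 93.512 − 82.83 = 10.682, i.e. 10.7 to one decimal place.
The high-ability type prefers to separate.

10.7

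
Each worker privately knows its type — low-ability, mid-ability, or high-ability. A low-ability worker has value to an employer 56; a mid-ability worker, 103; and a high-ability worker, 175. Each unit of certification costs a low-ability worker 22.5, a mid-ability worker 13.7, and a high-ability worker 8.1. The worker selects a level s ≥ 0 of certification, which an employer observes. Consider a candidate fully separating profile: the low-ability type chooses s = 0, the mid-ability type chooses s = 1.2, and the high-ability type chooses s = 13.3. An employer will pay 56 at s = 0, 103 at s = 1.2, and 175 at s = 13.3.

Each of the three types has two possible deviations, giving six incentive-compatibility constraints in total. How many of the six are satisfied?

4

Low-ability (own payoff 56): to s=1.2 gives 103 − 22.5×1.2 = 76 → profitable ✗; to s=13.3 gives 175 − 22.5×13.3 = -124.25 → no gain ✓.
Mid-ability (own payoff 103 − 13.7×1.2 = 86.56): to s=0 gives 56 → no gain ✓; to s=13.3 gives 175 − 13.7×13.3 = -7.21 → no gain ✓.
High-ability (own payoff 175 − 8.1×13.3 = 67.27): to s=0 gives 56 → no gain ✓; to s=1.2 gives 103 − 8.1×1.2 = 93.28 → profitable ✗.
4 of the 6 constraints hold; not an equilibrium.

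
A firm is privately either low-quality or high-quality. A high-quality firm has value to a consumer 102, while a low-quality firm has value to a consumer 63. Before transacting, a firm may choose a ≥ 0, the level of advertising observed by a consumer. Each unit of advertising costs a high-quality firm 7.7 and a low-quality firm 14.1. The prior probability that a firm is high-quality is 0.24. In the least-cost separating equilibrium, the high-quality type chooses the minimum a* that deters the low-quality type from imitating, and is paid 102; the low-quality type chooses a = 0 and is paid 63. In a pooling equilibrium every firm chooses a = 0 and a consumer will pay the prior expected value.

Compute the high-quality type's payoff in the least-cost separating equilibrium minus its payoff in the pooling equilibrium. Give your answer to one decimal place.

8.3

Least-cost separating signal: a* solves 63 = 102 − 14.1·a*, so a* = (102 − 63)/14.1 ≈ 2.7660.
High-quality type's separating payoff: 102 − 7.7 × a* = 102 − 7.7 × (102 − 63)/14.1 = 102 − 300.3/14.1 ≈ 80.702.
Pooling payoff: 0.24 × 102 + 0.76 × 63 = 72.36.
Difference: 80.702 − 72.36 = 8.342, i.e. 8.3 to one decimal place.
The high-quality type prefers to separate.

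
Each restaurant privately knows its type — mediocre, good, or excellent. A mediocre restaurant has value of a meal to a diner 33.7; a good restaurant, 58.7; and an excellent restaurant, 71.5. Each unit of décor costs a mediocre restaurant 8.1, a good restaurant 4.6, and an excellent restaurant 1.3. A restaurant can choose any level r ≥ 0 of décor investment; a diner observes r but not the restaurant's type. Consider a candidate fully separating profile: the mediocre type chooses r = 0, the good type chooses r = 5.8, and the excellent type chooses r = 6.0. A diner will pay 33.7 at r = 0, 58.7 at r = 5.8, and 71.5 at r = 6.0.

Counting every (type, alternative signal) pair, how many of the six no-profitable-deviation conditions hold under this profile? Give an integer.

4

Good (own payoff 58.7 − 4.6×5.8 = 32.02): to r=0 gives 33.7 → profitable ✗; to r=6.0 gives 71.5 − 4.6×6.0 = 43.9 → profitable ✗.
Excellent (own payoff 71.5 − 1.3×6.0 = 63.7): to r=0 gives 33.7 → no gain ✓; to r=5.8 gives 58.7 − 1.3×5.8 = 51.16 → no gain ✓.
Mediocre (own payoff 33.7): to r=5.8 gives 58.7 − 8.1×5.8 = 11.72 → no gain ✓; to r=6.0 gives 71.5 − 8.1×6.0 = 22.9 → no gain ✓.
4 of the 6 constraints hold; not an equilibrium.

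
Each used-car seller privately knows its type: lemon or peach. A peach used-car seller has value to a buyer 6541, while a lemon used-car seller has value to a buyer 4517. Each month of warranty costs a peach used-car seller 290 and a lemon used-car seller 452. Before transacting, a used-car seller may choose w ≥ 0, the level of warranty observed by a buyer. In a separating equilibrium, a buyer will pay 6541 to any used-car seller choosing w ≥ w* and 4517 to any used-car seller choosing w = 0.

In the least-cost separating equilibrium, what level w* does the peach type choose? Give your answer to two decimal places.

4.48

A lemon used-car seller choosing w = 0 receives 4517.
Imitating at w* instead would pay 6541 at cost 452·w*, netting 6541 − 452·w*.
Indifference: 4517 = 6541 − 452·w*, so w* = (6541 − 4517) / 452 ≈ 4.48.
At w* the lemon type's incentive constraint just binds; the peach type strictly prefers w* since its per-unit cost is lower.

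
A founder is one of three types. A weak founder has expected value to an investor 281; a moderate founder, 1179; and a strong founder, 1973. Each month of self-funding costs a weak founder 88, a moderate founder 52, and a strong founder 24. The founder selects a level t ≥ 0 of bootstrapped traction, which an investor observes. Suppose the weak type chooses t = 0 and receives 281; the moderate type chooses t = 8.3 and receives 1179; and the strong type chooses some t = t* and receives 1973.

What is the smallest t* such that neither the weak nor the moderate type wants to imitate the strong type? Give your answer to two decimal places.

Moderate type (on-path payoff 1179 − 52×8.3 = 747.4) won't mimic when 747.4 ≥ 1973 − 52·t*, i.e. t* ≥ 23.57.
Weak type (on-path payoff 281) won't mimic when 281 ≥ 1973 − 88·t*, i.e. t* ≥ 19.23.
Both must hold, so t* = max(19.23, 23.57) = 23.57. The moderate type's constraint binds.

23.57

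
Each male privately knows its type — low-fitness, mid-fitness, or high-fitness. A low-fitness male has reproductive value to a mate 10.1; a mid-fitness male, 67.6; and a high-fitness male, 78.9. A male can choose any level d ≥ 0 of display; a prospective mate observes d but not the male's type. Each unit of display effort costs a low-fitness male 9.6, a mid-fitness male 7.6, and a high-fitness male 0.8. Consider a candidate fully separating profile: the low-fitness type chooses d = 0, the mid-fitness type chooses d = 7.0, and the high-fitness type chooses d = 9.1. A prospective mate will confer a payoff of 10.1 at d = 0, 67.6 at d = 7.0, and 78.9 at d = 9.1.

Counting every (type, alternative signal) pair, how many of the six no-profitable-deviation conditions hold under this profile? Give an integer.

Low-fitness (own payoff 10.1): to d=7.0 gives 67.6 − 9.6×7.0 = 0.4 → no gain ✓; to d=9.1 gives 78.9 − 9.6×9.1 = -8.46 → no gain ✓.
High-fitness (own payoff 78.9 − 0.8×9.1 = 71.62): to d=0 gives 10.1 → no gain ✓; to d=7.0 gives 67.6 − 0.8×7.0 = 62 → no gain ✓.
Mid-fitness (own payoff 67.6 − 7.6×7.0 = 14.4): to d=0 gives 10.1 → no gain ✓; to d=9.1 gives 78.9 − 7.6×9.1 = 9.74 → no gain ✓.
6 of the 6 constraints hold; this profile is a separating equilibrium.

6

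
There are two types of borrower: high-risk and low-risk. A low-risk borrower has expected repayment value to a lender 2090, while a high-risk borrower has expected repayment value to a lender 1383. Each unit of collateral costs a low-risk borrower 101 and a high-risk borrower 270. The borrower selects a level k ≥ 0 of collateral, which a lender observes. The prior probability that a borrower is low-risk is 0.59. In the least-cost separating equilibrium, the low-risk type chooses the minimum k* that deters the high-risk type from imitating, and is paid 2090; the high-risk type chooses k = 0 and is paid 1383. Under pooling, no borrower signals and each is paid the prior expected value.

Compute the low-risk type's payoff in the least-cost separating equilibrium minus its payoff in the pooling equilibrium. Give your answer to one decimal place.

Least-cost separating signal: k* solves 1383 = 2090 − 270·k*, so k* = (2090 − 1383)/270 ≈ 2.6185.
Low-risk type's separating payoff: 2090 − 101 × k* = 2090 − 101 × (2090 − 1383)/270 = 2090 − 71407/270 ≈ 1825.530.
Pooling payoff: 0.59 × 2090 + 0.41 × 1383 = 1800.13.
Difference: 1825.530 − 1800.13 = 25.4.
The low-risk type prefers to separate.

25.4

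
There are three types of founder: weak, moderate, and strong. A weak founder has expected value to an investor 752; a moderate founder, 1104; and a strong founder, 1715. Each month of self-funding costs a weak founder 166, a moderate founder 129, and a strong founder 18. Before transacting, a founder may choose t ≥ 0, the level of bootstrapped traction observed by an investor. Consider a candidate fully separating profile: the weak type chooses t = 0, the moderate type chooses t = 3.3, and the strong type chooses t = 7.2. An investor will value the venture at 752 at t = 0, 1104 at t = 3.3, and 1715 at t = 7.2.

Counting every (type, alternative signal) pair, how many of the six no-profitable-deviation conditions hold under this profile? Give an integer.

4

Weak (own payoff 752): to t=3.3 gives 1104 − 166×3.3 = 556.2 → no gain ✓; to t=7.2 gives 1715 − 166×7.2 = 519.8 → no gain ✓.
Strong (own payoff 1715 − 18×7.2 = 1585.4): to t=0 gives 752 → no gain ✓; to t=3.3 gives 1104 − 18×3.3 = 1044.6 → no gain ✓.
Moderate (own payoff 1104 − 129×3.3 = 678.3): to t=0 gives 752 → profitable ✗; to t=7.2 gives 1715 − 129×7.2 = 786.2 → profitable ✗.
4 of the 6 constraints hold; not an equilibrium.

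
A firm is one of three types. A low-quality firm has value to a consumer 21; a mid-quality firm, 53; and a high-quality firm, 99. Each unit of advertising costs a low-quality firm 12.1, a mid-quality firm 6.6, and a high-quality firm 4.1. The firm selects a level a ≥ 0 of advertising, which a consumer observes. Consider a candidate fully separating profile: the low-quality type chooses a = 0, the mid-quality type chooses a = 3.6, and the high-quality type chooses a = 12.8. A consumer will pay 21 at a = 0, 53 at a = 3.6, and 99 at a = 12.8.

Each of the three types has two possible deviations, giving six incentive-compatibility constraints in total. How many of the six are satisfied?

6

High-quality (own payoff 99 − 4.1×12.8 = 46.52): to a=0 gives 21 → no gain ✓; to a=3.6 gives 53 − 4.1×3.6 = 38.24 → no gain ✓.
Low-quality (own payoff 21): to a=3.6 gives 53 − 12.1×3.6 = 9.44 → no gain ✓; to a=12.8 gives 99 − 12.1×12.8 = -55.88 → no gain ✓.
Mid-quality (own payoff 53 − 6.6×3.6 = 29.24): to a=0 gives 21 → no gain ✓; to a=12.8 gives 99 − 6.6×12.8 = 14.52 → no gain ✓.
6 of the 6 constraints hold; this profile is a separating equilibrium.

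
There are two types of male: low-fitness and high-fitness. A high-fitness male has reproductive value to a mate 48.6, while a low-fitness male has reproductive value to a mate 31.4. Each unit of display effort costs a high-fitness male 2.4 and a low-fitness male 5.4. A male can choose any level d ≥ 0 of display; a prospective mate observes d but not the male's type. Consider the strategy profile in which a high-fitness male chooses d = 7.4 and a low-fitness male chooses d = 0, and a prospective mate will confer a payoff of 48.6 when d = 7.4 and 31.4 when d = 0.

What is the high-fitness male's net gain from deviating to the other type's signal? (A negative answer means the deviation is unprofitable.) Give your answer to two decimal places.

Playing d = 7.4 the high-fitness male receives 48.6 − 2.4 × 7.4 = 30.84.
Deviating to d = 0 yields 31.4 instead.
Gain from deviating: 31.4 − 30.84 = 0.56.
The gain is positive, so the high-fitness type's incentive-compatibility constraint is violated — this profile is not a separating equilibrium.

0.56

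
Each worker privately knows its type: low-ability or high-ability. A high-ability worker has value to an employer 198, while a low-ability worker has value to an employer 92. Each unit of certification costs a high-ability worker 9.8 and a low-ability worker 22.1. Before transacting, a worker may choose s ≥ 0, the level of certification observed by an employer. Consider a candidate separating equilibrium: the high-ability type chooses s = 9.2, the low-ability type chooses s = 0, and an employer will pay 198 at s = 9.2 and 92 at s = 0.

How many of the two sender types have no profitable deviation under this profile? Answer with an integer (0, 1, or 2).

2

High-ability type: signal → 198 − 9.8 × 9.2 = 107.84; deviate to 0 → 92. IC holds (107.84 ≥ 92).
Low-ability type: stay at 0 → 92; mimic → 198 − 22.1 × 9.2 = -5.32. IC holds (92 ≥ -5.32).
2 of 2 constraints hold, so this is a separating equilibrium.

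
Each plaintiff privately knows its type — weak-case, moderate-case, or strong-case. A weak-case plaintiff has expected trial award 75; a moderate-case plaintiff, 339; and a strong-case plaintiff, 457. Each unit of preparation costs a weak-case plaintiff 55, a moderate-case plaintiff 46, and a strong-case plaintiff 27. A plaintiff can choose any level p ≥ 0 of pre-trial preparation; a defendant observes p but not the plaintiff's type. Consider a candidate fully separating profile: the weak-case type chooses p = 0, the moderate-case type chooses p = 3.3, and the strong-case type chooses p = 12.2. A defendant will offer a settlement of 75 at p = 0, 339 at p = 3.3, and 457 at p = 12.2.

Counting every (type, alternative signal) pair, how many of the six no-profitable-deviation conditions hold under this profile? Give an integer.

Weak-case (own payoff 75): to p=3.3 gives 339 − 55×3.3 = 157.5 → profitable ✗; to p=12.2 gives 457 − 55×12.2 = -214 → no gain ✓.
Moderate-case (own payoff 339 − 46×3.3 = 187.2): to p=0 gives 75 → no gain ✓; to p=12.2 gives 457 − 46×12.2 = -104.2 → no gain ✓.
Strong-case (own payoff 457 − 27×12.2 = 127.6): to p=0 gives 75 → no gain ✓; to p=3.3 gives 339 − 27×3.3 = 249.9 → profitable ✗.
4 of the 6 constraints hold; not an equilibrium.

4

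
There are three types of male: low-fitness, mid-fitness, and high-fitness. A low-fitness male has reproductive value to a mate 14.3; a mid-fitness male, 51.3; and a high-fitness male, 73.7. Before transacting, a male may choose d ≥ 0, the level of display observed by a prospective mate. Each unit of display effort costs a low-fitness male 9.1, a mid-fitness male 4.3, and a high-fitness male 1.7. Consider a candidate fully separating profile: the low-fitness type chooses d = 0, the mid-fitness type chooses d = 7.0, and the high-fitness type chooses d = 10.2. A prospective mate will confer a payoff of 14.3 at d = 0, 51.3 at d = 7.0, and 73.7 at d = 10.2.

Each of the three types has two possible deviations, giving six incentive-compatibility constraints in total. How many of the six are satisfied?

5

Low-fitness (own payoff 14.3): to d=7.0 gives 51.3 − 9.1×7.0 = -12.4 → no gain ✓; to d=10.2 gives 73.7 − 9.1×10.2 = -19.12 → no gain ✓.
High-fitness (own payoff 73.7 − 1.7×10.2 = 56.36): to d=0 gives 14.3 → no gain ✓; to d=7.0 gives 51.3 − 1.7×7.0 = 39.4 → no gain ✓.
Mid-fitness (own payoff 51.3 − 4.3×7.0 = 21.2): to d=0 gives 14.3 → no gain ✓; to d=10.2 gives 73.7 − 4.3×10.2 = 29.84 → profitable ✗.
5 of the 6 constraints hold; not an equilibrium.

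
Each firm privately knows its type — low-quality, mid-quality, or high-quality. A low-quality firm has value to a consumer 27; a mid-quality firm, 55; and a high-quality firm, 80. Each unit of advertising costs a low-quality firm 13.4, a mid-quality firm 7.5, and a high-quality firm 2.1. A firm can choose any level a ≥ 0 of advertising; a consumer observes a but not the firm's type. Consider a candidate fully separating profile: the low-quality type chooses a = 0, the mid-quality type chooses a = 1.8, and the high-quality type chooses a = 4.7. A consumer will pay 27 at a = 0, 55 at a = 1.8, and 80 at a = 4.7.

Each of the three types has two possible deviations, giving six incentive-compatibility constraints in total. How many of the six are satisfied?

High-quality (own payoff 80 − 2.1×4.7 = 70.13): to a=0 gives 27 → no gain ✓; to a=1.8 gives 55 − 2.1×1.8 = 51.22 → no gain ✓.
Mid-quality (own payoff 55 − 7.5×1.8 = 41.5): to a=0 gives 27 → no gain ✓; to a=4.7 gives 80 − 7.5×4.7 = 44.75 → profitable ✗.
Low-quality (own payoff 27): to a=1.8 gives 55 − 13.4×1.8 = 30.88 → profitable ✗; to a=4.7 gives 80 − 13.4×4.7 = 17.02 → no gain ✓.
4 of the 6 constraints hold; not an equilibrium.

4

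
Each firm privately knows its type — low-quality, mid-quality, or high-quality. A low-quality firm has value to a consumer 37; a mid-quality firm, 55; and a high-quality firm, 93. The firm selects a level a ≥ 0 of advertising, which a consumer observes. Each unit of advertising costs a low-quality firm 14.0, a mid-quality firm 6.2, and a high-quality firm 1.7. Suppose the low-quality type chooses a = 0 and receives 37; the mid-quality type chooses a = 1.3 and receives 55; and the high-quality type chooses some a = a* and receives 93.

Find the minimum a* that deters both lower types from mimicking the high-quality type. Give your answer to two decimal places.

Low-quality type (on-path payoff 37) won't mimic when 37 ≥ 93 − 14.0·a*, i.e. a* ≥ 4.00.
Mid-quality type (on-path payoff 55 − 6.2×1.3 = 46.94) won't mimic when 46.94 ≥ 93 − 6.2·a*, i.e. a* ≥ 7.43.
Both must hold, so a* = max(4.00, 7.43) = 7.43. The mid-quality type's constraint binds.

7.43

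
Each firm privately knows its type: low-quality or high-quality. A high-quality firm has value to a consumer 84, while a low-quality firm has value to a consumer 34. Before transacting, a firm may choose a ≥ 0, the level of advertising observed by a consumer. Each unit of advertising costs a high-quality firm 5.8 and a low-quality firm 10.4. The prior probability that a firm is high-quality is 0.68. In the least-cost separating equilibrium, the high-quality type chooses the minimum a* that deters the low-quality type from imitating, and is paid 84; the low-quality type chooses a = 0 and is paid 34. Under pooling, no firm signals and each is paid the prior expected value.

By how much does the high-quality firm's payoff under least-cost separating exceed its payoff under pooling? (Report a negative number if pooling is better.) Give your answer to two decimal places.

-11.88

Least-cost separating signal: a* solves 34 = 84 − 10.4·a*, so a* = (84 − 34)/10.4 ≈ 4.8077.
High-quality type's separating payoff: 84 − 5.8 × a* = 84 − 5.8 × (84 − 34)/10.4 = 84 − 290/10.4 ≈ 56.1154.
Pooling payoff: 0.68 × 84 + 0.32 × 34 = 68.
Difference: 56.1154 − 68 = -11.8846, i.e. -11.88 to two decimal places.
The high-quality type would prefer the pooling outcome.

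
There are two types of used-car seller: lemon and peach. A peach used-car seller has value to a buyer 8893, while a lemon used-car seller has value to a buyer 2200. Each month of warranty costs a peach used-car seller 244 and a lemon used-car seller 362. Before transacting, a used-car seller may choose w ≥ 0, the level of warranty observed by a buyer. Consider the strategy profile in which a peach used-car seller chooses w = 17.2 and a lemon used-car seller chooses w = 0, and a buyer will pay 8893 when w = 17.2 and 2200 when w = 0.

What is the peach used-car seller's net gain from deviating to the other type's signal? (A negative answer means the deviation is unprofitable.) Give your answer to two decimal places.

-2496.20

Playing w = 17.2 the peach used-car seller receives 8893 − 244 × 17.2 = 4696.2.
Deviating to w = 0 yields 2200 instead.
Gain from deviating: 2200 − 4696.2 = -2496.20.
The gain is negative, so the peach type's incentive-compatibility constraint is satisfied.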